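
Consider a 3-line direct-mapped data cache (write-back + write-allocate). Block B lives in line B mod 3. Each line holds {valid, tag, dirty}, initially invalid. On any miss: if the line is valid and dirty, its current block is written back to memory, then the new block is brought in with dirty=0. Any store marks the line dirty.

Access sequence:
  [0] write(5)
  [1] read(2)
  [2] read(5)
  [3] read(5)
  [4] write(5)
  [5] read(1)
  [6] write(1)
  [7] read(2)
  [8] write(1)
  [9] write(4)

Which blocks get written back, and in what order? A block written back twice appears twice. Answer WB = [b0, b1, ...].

0: W B5 → L2 miss [D]
1: R B2 → L2 miss wb→B5 [-]
2: R B5 → L2 miss [-]
3: R B5 → L2 hit [-]
4: W B5 → L2 hit [D]
5: R B1 → L1 miss [-]
6: W B1 → L1 hit [D]
7: R B2 → L2 miss wb→B5 [-]
8: W B1 → L1 hit [D]
9: W B4 → L1 miss wb→B1 [D]

WB = [5, 5, 1]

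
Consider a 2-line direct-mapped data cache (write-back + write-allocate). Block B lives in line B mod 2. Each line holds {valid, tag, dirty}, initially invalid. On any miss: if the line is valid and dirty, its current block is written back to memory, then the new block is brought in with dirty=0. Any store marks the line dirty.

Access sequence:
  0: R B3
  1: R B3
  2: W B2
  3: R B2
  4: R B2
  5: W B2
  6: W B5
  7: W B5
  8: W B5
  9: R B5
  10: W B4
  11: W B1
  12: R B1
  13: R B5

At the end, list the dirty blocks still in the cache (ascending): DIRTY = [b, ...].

0: R B3 → L1 miss [-]
1: R B3 → L1 hit [-]
2: W B2 → L0 miss [D]
3: R B2 → L0 hit [D]
4: R B2 → L0 hit [D]
5: W B2 → L0 hit [D]
6: W B5 → L1 miss [D]
7: W B5 → L1 hit [D]
8: W B5 → L1 hit [D]
9: R B5 → L1 hit [D]
10: W B4 → L0 miss wb→B2 [D]
11: W B1 → L1 miss wb→B5 [D]
12: R B1 → L1 hit [D]
13: R B5 → L1 miss wb→B1 [-]

DIRTY = [4]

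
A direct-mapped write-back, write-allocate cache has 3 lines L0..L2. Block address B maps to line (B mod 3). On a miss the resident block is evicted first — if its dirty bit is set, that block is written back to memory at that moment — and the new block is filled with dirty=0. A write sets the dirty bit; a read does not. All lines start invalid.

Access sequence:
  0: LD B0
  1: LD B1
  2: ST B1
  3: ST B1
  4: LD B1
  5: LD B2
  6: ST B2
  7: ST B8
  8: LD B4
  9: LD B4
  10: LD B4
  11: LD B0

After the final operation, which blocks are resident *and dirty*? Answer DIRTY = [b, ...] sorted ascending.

  0 | R B0 → L0 miss [-]
  1 | R B1 → L1 miss [-]
  2 | W B1 → L1 hit [D]
  3 | W B1 → L1 hit [D]
  4 | R B1 → L1 hit [D]
  5 | R B2 → L2 miss [-]
  6 | W B2 → L2 hit [D]
  7 | W B8 → L2 miss wb→B2 [D]
  8 | R B4 → L1 miss wb→B1 [-]
  9 | R B4 → L1 hit [-]
  10 | R B4 → L1 hit [-]
  11 | R B0 → L0 hit [-]

DIRTY = [8]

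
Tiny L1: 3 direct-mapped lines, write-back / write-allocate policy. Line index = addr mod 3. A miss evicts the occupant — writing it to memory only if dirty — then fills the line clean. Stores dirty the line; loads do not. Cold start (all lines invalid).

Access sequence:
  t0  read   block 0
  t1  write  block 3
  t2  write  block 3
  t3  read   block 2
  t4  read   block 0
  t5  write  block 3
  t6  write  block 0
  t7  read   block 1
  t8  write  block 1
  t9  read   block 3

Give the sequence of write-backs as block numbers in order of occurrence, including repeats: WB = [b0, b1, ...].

WB = [3, 3, 0]

0: R B0 -> L0 miss  d=-]
1: W B3 -> L0 miss  d=D]
2: W B3 -> L0 hit  d=D]
3: R B2 -> L2 miss  d=-]
4: R B0 -> L0 miss wb->B3  d=-]
5: W B3 -> L0 miss  d=D]
6: W B0 -> L0 miss wb->B3  d=D]
7: R B1 -> L1 miss  d=-]
8: W B1 -> L1 hit  d=D]
9: R B3 -> L0 miss wb->B0  d=-]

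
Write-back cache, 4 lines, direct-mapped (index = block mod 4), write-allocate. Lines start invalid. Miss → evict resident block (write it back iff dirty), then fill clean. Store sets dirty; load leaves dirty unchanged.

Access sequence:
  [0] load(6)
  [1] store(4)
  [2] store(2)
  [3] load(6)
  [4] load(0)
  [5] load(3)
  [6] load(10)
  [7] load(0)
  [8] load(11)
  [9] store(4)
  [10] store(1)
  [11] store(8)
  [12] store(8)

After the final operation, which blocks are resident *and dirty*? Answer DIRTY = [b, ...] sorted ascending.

DIRTY = [1, 8]

0: R B6 → L2 miss [-]
1: W B4 → L0 miss [D]
2: W B2 → L2 miss [D]
3: R B6 → L2 miss wb→B2 [-]
4: R B0 → L0 miss wb→B4 [-]
5: R B3 → L3 miss [-]
6: R B10 → L2 miss [-]
7: R B0 → L0 hit [-]
8: R B11 → L3 miss [-]
9: W B4 → L0 miss [D]
10: W B1 → L1 miss [D]
11: W B8 → L0 miss wb→B4 [D]
12: W B8 → L0 hit [D]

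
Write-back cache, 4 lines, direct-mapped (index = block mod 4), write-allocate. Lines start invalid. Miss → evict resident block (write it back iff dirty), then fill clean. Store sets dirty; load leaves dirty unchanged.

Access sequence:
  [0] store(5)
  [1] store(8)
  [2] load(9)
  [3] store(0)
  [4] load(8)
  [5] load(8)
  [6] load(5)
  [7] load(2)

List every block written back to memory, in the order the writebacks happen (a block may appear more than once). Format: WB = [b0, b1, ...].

0: W B5 -> L1 miss  d=D]
1: W B8 -> L0 miss  d=D]
2: R B9 -> L1 miss wb->B5  d=-]
3: W B0 -> L0 miss wb->B8  d=D]
4: R B8 -> L0 miss wb->B0  d=-]
5: R B8 -> L0 hit  d=-]
6: R B5 -> L1 miss  d=-]
7: R B2 -> L2 miss  d=-]

WB = [5, 8, 0]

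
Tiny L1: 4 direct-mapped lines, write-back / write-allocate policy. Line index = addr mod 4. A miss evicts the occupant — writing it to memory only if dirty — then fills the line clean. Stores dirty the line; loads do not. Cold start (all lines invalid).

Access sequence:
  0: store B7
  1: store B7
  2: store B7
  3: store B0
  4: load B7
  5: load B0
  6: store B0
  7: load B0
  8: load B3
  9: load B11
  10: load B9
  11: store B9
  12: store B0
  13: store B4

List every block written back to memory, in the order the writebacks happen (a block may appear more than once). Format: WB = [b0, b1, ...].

WB = [7, 0]

0: W B7 → L3 miss [D]
1: W B7 → L3 hit [D]
2: W B7 → L3 hit [D]
3: W B0 → L0 miss [D]
4: R B7 → L3 hit [D]
5: R B0 → L0 hit [D]
6: W B0 → L0 hit [D]
7: R B0 → L0 hit [D]
8: R B3 → L3 miss wb→B7 [-]
9: R B11 → L3 miss [-]
10: R B9 → L1 miss [-]
11: W B9 → L1 hit [D]
12: W B0 → L0 hit [D]
13: W B4 → L0 miss wb→B0 [D]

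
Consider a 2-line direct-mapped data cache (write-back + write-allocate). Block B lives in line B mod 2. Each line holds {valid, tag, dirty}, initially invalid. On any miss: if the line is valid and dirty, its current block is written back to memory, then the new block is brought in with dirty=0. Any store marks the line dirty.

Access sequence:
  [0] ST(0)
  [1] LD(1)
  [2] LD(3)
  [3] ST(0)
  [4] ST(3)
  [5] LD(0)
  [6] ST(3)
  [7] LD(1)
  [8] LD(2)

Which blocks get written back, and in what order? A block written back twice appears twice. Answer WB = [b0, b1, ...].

WB = [3, 0]

  0 | W B0 → L0 miss [D]
  1 | R B1 → L1 miss [-]
  2 | R B3 → L1 miss [-]
  3 | W B0 → L0 hit [D]
  4 | W B3 → L1 hit [D]
  5 | R B0 → L0 hit [D]
  6 | W B3 → L1 hit [D]
  7 | R B1 → L1 miss wb→B3 [-]
  8 | R B2 → L0 miss wb→B0 [-]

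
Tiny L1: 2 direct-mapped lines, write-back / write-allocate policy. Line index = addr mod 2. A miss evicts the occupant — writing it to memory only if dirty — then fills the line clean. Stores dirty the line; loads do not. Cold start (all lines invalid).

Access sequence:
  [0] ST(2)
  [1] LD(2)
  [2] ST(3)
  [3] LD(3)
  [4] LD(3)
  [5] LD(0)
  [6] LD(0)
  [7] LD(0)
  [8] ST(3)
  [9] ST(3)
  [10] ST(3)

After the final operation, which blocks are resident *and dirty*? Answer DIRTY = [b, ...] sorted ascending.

DIRTY = [3]

0: W B2 -> L0 miss  d=D]
1: R B2 -> L0 hit  d=D]
2: W B3 -> L1 miss  d=D]
3: R B3 -> L1 hit  d=D]
4: R B3 -> L1 hit  d=D]
5: R B0 -> L0 miss wb->B2  d=-]
6: R B0 -> L0 hit  d=-]
7: R B0 -> L0 hit  d=-]
8: W B3 -> L1 hit  d=D]
9: W B3 -> L1 hit  d=D]
10: W B3 -> L1 hit  d=D]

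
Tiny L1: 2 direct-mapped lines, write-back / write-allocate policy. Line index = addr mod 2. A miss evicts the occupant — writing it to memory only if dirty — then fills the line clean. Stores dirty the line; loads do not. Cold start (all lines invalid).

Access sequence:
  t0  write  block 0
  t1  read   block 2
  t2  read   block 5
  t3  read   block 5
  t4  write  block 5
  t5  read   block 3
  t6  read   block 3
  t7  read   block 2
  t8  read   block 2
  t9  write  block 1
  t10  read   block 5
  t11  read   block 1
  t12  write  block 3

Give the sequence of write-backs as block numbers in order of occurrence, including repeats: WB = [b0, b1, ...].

0: W B0 → L0 miss [D]
1: R B2 → L0 miss wb→B0 [-]
2: R B5 → L1 miss [-]
3: R B5 → L1 hit [-]
4: W B5 → L1 hit [D]
5: R B3 → L1 miss wb→B5 [-]
6: R B3 → L1 hit [-]
7: R B2 → L0 hit [-]
8: R B2 → L0 hit [-]
9: W B1 → L1 miss [D]
10: R B5 → L1 miss wb→B1 [-]
11: R B1 → L1 miss [-]
12: W B3 → L1 miss [D]

WB = [0, 5, 1]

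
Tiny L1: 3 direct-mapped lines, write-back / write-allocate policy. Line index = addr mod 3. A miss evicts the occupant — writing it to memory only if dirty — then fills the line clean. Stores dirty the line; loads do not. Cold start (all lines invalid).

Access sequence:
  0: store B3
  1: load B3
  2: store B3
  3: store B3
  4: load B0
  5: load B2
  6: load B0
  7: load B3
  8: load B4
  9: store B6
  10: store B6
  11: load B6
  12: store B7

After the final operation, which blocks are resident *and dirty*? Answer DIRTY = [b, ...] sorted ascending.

0: W B3 → L0 miss [D]
1: R B3 → L0 hit [D]
2: W B3 → L0 hit [D]
3: W B3 → L0 hit [D]
4: R B0 → L0 miss wb→B3 [-]
5: R B2 → L2 miss [-]
6: R B0 → L0 hit [-]
7: R B3 → L0 miss [-]
8: R B4 → L1 miss [-]
9: W B6 → L0 miss [D]
10: W B6 → L0 hit [D]
11: R B6 → L0 hit [D]
12: W B7 → L1 miss [D]

DIRTY = [6, 7]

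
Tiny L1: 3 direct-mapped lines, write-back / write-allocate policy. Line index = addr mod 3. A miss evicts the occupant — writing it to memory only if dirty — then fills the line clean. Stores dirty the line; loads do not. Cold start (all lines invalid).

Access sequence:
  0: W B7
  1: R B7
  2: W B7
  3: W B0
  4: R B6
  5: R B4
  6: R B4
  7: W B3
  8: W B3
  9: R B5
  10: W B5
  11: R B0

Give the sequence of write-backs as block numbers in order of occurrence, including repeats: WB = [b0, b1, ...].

WB = [0, 7, 3]

  0 | W B7 → L1 miss [D]
  1 | R B7 → L1 hit [D]
  2 | W B7 → L1 hit [D]
  3 | W B0 → L0 miss [D]
  4 | R B6 → L0 miss wb→B0 [-]
  5 | R B4 → L1 miss wb→B7 [-]
  6 | R B4 → L1 hit [-]
  7 | W B3 → L0 miss [D]
  8 | W B3 → L0 hit [D]
  9 | R B5 → L2 miss [-]
  10 | W B5 → L2 hit [D]
  11 | R B0 → L0 miss wb→B3 [-]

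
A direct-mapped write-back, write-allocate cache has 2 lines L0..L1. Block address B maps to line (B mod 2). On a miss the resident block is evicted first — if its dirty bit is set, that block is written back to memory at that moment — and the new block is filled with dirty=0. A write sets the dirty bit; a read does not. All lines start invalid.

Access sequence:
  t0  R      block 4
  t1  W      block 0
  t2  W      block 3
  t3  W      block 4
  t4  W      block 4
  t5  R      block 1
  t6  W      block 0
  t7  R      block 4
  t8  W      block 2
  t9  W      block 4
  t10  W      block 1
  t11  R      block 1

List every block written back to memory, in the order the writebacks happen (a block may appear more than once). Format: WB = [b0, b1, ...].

0: R B4 -> L0 miss  d=-]
1: W B0 -> L0 miss  d=D]
2: W B3 -> L1 miss  d=D]
3: W B4 -> L0 miss wb->B0  d=D]
4: W B4 -> L0 hit  d=D]
5: R B1 -> L1 miss wb->B3  d=-]
6: W B0 -> L0 miss wb->B4  d=D]
7: R B4 -> L0 miss wb->B0  d=-]
8: W B2 -> L0 miss  d=D]
9: W B4 -> L0 miss wb->B2  d=D]
10: W B1 -> L1 hit  d=D]
11: R B1 -> L1 hit  d=D]

WB = [0, 3, 4, 0, 2]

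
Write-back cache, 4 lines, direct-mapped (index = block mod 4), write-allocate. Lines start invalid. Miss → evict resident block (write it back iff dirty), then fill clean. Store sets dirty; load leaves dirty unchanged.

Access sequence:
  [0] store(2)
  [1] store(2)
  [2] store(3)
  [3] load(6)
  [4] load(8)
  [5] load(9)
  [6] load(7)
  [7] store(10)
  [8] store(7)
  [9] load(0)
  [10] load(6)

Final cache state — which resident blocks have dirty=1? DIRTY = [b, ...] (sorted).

  0 | W B2 → L2 miss [D]
  1 | W B2 → L2 hit [D]
  2 | W B3 → L3 miss [D]
  3 | R B6 → L2 miss wb→B2 [-]
  4 | R B8 → L0 miss [-]
  5 | R B9 → L1 miss [-]
  6 | R B7 → L3 miss wb→B3 [-]
  7 | W B10 → L2 miss [D]
  8 | W B7 → L3 hit [D]
  9 | R B0 → L0 miss [-]
  10 | R B6 → L2 miss wb→B10 [-]

DIRTY = [7]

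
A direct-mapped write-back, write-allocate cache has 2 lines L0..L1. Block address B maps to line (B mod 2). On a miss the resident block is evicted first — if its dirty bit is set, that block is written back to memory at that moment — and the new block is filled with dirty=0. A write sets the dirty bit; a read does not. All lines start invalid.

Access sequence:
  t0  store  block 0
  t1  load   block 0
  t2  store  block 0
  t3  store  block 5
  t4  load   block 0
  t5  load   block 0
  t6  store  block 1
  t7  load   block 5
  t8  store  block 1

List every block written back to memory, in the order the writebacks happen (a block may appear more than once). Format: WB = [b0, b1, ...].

WB = [5, 1]

0: W B0 → L0 miss [D]
1: R B0 → L0 hit [D]
2: W B0 → L0 hit [D]
3: W B5 → L1 miss [D]
4: R B0 → L0 hit [D]
5: R B0 → L0 hit [D]
6: W B1 → L1 miss wb→B5 [D]
7: R B5 → L1 miss wb→B1 [-]
8: W B1 → L1 miss [D]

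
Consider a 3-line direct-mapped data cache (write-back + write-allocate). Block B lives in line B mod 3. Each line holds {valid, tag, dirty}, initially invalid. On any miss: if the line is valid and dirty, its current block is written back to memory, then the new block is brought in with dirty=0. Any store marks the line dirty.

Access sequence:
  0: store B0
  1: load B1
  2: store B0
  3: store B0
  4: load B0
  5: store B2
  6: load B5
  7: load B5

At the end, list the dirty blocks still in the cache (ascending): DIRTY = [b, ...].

0: W B0 -> L0 miss  d=D]
1: R B1 -> L1 miss  d=-]
2: W B0 -> L0 hit  d=D]
3: W B0 -> L0 hit  d=D]
4: R B0 -> L0 hit  d=D]
5: W B2 -> L2 miss  d=D]
6: R B5 -> L2 miss wb->B2  d=-]
7: R B5 -> L2 hit  d=-]

DIRTY = [0]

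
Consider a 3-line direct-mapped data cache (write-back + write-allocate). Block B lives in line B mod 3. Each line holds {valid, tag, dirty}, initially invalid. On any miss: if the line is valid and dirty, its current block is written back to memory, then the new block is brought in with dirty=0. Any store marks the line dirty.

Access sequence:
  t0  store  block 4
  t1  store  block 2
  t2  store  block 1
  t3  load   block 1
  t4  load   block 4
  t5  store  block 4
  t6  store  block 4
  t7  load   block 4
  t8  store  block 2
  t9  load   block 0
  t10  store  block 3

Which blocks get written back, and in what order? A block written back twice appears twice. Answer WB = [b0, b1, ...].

WB = [4, 1]

0: W B4 → L1 miss [D]
1: W B2 → L2 miss [D]
2: W B1 → L1 miss wb→B4 [D]
3: R B1 → L1 hit [D]
4: R B4 → L1 miss wb→B1 [-]
5: W B4 → L1 hit [D]
6: W B4 → L1 hit [D]
7: R B4 → L1 hit [D]
8: W B2 → L2 hit [D]
9: R B0 → L0 miss [-]
10: W B3 → L0 miss [D]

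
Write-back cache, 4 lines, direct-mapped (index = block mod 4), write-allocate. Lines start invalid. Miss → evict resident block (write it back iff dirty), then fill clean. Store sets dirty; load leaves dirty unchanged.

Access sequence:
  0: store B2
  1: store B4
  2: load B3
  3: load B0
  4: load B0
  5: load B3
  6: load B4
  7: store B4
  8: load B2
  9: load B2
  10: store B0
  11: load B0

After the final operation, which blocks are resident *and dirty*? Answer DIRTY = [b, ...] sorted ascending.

  0 | W B2 → L2 miss [D]
  1 | W B4 → L0 miss [D]
  2 | R B3 → L3 miss [-]
  3 | R B0 → L0 miss wb→B4 [-]
  4 | R B0 → L0 hit [-]
  5 | R B3 → L3 hit [-]
  6 | R B4 → L0 miss [-]
  7 | W B4 → L0 hit [D]
  8 | R B2 → L2 hit [D]
  9 | R B2 → L2 hit [D]
  10 | W B0 → L0 miss wb→B4 [D]
  11 | R B0 → L0 hit [D]

DIRTY = [0, 2]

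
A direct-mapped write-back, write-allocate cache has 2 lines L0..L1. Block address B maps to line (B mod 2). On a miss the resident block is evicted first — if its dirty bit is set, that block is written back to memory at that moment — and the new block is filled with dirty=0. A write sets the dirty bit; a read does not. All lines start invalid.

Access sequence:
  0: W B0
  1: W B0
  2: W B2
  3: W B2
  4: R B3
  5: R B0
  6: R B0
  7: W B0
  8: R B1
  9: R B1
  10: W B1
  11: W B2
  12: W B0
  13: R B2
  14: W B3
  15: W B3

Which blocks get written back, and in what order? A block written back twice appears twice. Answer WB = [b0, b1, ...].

WB = [0, 2, 0, 2, 0, 1]

0: W B0 -> L0 miss  d=D]
1: W B0 -> L0 hit  d=D]
2: W B2 -> L0 miss wb->B0  d=D]
3: W B2 -> L0 hit  d=D]
4: R B3 -> L1 miss  d=-]
5: R B0 -> L0 miss wb->B2  d=-]
6: R B0 -> L0 hit  d=-]
7: W B0 -> L0 hit  d=D]
8: R B1 -> L1 miss  d=-]
9: R B1 -> L1 hit  d=-]
10: W B1 -> L1 hit  d=D]
11: W B2 -> L0 miss wb->B0  d=D]
12: W B0 -> L0 miss wb->B2  d=D]
13: R B2 -> L0 miss wb->B0  d=-]
14: W B3 -> L1 miss wb->B1  d=D]
15: W B3 -> L1 hit  d=D]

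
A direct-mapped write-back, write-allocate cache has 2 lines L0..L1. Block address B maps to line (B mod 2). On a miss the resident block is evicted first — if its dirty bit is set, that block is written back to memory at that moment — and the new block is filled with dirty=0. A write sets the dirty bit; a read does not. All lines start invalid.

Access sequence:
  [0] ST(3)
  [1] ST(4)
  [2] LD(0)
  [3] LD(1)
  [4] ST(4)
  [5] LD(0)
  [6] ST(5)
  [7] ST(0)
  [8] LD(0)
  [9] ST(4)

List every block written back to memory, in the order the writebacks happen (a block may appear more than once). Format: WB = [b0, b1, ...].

WB = [4, 3, 4, 0]

  0 | W B3 → L1 miss [D]
  1 | W B4 → L0 miss [D]
  2 | R B0 → L0 miss wb→B4 [-]
  3 | R B1 → L1 miss wb→B3 [-]
  4 | W B4 → L0 miss [D]
  5 | R B0 → L0 miss wb→B4 [-]
  6 | W B5 → L1 miss [D]
  7 | W B0 → L0 hit [D]
  8 | R B0 → L0 hit [D]
  9 | W B4 → L0 miss wb→B0 [D]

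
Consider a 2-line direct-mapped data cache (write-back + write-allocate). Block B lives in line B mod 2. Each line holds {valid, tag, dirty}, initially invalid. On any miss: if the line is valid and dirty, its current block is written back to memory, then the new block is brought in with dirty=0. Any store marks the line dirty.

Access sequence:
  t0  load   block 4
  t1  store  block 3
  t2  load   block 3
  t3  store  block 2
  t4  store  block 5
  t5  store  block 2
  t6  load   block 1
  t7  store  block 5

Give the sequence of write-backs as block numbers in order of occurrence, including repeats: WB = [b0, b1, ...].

0: R B4 → L0 miss [-]
1: W B3 → L1 miss [D]
2: R B3 → L1 hit [D]
3: W B2 → L0 miss [D]
4: W B5 → L1 miss wb→B3 [D]
5: W B2 → L0 hit [D]
6: R B1 → L1 miss wb→B5 [-]
7: W B5 → L1 miss [D]

WB = [3, 5]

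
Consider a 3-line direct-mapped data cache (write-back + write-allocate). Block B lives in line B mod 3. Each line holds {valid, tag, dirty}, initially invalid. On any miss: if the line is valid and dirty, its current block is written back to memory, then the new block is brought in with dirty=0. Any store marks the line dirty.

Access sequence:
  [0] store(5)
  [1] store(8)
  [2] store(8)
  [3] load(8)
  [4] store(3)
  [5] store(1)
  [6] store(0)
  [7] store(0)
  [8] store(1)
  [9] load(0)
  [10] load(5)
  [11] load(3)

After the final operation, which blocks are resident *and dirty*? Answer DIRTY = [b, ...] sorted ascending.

  0 | W B5 → L2 miss [D]
  1 | W B8 → L2 miss wb→B5 [D]
  2 | W B8 → L2 hit [D]
  3 | R B8 → L2 hit [D]
  4 | W B3 → L0 miss [D]
  5 | W B1 → L1 miss [D]
  6 | W B0 → L0 miss wb→B3 [D]
  7 | W B0 → L0 hit [D]
  8 | W B1 → L1 hit [D]
  9 | R B0 → L0 hit [D]
  10 | R B5 → L2 miss wb→B8 [-]
  11 | R B3 → L0 miss wb→B0 [-]

DIRTY = [1]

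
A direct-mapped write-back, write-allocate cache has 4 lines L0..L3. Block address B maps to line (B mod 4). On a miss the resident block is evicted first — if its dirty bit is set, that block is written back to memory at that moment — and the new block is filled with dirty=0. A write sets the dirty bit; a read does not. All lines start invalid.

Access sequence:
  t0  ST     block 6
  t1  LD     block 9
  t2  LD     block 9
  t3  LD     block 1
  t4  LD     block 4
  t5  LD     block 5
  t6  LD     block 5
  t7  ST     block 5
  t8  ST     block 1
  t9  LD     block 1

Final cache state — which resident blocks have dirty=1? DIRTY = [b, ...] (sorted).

DIRTY = [1, 6]

  0 | W B6 → L2 miss [D]
  1 | R B9 → L1 miss [-]
  2 | R B9 → L1 hit [-]
  3 | R B1 → L1 miss [-]
  4 | R B4 → L0 miss [-]
  5 | R B5 → L1 miss [-]
  6 | R B5 → L1 hit [-]
  7 | W B5 → L1 hit [D]
  8 | W B1 → L1 miss wb→B5 [D]
  9 | R B1 → L1 hit [D]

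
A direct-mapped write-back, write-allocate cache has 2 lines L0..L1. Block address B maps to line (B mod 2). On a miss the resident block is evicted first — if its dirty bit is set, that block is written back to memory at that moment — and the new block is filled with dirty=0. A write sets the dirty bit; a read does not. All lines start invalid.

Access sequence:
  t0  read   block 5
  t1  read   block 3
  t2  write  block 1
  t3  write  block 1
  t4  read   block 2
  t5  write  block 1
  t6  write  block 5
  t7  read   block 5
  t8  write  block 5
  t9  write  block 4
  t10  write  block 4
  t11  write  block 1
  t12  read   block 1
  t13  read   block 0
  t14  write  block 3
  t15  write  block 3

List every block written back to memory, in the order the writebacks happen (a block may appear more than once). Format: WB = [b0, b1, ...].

WB = [1, 5, 4, 1]

0: R B5 -> L1 miss  d=-]
1: R B3 -> L1 miss  d=-]
2: W B1 -> L1 miss  d=D]
3: W B1 -> L1 hit  d=D]
4: R B2 -> L0 miss  d=-]
5: W B1 -> L1 hit  d=D]
6: W B5 -> L1 miss wb->B1  d=D]
7: R B5 -> L1 hit  d=D]
8: W B5 -> L1 hit  d=D]
9: W B4 -> L0 miss  d=D]
10: W B4 -> L0 hit  d=D]
11: W B1 -> L1 miss wb->B5  d=D]
12: R B1 -> L1 hit  d=D]
13: R B0 -> L0 miss wb->B4  d=-]
14: W B3 -> L1 miss wb->B1  d=D]
15: W B3 -> L1 hit  d=D]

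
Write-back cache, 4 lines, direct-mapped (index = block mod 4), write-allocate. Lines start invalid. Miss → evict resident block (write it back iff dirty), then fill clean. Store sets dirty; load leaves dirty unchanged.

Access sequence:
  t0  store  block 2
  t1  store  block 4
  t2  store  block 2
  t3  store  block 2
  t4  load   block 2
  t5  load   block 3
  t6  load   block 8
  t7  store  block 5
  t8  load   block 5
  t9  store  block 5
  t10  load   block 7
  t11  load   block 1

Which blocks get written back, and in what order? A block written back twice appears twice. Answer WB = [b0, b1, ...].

WB = [4, 5]

0: W B2 -> L2 miss  d=D]
1: W B4 -> L0 miss  d=D]
2: W B2 -> L2 hit  d=D]
3: W B2 -> L2 hit  d=D]
4: R B2 -> L2 hit  d=D]
5: R B3 -> L3 miss  d=-]
6: R B8 -> L0 miss wb->B4  d=-]
7: W B5 -> L1 miss  d=D]
8: R B5 -> L1 hit  d=D]
9: W B5 -> L1 hit  d=D]
10: R B7 -> L3 miss  d=-]
11: R B1 -> L1 miss wb->B5  d=-]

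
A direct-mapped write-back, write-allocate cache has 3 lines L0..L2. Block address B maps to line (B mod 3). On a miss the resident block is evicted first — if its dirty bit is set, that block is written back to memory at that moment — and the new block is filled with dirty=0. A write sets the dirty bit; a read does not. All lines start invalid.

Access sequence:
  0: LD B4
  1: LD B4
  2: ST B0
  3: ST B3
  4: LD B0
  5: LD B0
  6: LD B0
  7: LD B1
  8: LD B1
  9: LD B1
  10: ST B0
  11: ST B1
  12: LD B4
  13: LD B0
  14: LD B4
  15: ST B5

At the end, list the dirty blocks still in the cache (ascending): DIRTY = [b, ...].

0: R B4 → L1 miss [-]
1: R B4 → L1 hit [-]
2: W B0 → L0 miss [D]
3: W B3 → L0 miss wb→B0 [D]
4: R B0 → L0 miss wb→B3 [-]
5: R B0 → L0 hit [-]
6: R B0 → L0 hit [-]
7: R B1 → L1 miss [-]
8: R B1 → L1 hit [-]
9: R B1 → L1 hit [-]
10: W B0 → L0 hit [D]
11: W B1 → L1 hit [D]
12: R B4 → L1 miss wb→B1 [-]
13: R B0 → L0 hit [D]
14: R B4 → L1 hit [-]
15: W B5 → L2 miss [D]

DIRTY = [0, 5]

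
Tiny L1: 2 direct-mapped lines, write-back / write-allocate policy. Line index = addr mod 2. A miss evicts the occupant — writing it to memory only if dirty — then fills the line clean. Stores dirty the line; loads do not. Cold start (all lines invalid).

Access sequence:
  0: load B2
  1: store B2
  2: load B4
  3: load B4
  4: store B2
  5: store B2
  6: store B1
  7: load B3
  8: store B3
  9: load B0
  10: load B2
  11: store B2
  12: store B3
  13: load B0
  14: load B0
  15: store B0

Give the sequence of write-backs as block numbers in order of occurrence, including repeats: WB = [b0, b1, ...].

0: R B2 -> L0 miss  d=-]
1: W B2 -> L0 hit  d=D]
2: R B4 -> L0 miss wb->B2  d=-]
3: R B4 -> L0 hit  d=-]
4: W B2 -> L0 miss  d=D]
5: W B2 -> L0 hit  d=D]
6: W B1 -> L1 miss  d=D]
7: R B3 -> L1 miss wb->B1  d=-]
8: W B3 -> L1 hit  d=D]
9: R B0 -> L0 miss wb->B2  d=-]
10: R B2 -> L0 miss  d=-]
11: W B2 -> L0 hit  d=D]
12: W B3 -> L1 hit  d=D]
13: R B0 -> L0 miss wb->B2  d=-]
14: R B0 -> L0 hit  d=-]
15: W B0 -> L0 hit  d=D]

WB = [2, 1, 2, 2]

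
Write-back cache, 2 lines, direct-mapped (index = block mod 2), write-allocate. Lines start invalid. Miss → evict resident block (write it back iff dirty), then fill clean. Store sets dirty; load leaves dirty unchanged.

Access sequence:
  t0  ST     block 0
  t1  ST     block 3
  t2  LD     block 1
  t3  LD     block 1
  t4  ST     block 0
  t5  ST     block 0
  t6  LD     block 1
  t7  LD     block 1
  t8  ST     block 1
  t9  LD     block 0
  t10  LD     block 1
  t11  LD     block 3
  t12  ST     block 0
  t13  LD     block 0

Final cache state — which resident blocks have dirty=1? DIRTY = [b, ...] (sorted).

DIRTY = [0]

  0 | W B0 → L0 miss [D]
  1 | W B3 → L1 miss [D]
  2 | R B1 → L1 miss wb→B3 [-]
  3 | R B1 → L1 hit [-]
  4 | W B0 → L0 hit [D]
  5 | W B0 → L0 hit [D]
  6 | R B1 → L1 hit [-]
  7 | R B1 → L1 hit [-]
  8 | W B1 → L1 hit [D]
  9 | R B0 → L0 hit [D]
  10 | R B1 → L1 hit [D]
  11 | R B3 → L1 miss wb→B1 [-]
  12 | W B0 → L0 hit [D]
  13 | R B0 → L0 hit [D]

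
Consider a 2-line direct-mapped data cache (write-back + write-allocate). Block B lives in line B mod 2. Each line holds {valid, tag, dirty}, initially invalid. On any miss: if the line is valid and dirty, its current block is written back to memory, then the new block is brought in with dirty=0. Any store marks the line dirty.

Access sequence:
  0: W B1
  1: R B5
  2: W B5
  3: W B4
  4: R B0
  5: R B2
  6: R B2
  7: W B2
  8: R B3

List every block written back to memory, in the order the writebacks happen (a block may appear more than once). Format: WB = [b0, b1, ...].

0: W B1 → L1 miss [D]
1: R B5 → L1 miss wb→B1 [-]
2: W B5 → L1 hit [D]
3: W B4 → L0 miss [D]
4: R B0 → L0 miss wb→B4 [-]
5: R B2 → L0 miss [-]
6: R B2 → L0 hit [-]
7: W B2 → L0 hit [D]
8: R B3 → L1 miss wb→B5 [-]

WB = [1, 4, 5]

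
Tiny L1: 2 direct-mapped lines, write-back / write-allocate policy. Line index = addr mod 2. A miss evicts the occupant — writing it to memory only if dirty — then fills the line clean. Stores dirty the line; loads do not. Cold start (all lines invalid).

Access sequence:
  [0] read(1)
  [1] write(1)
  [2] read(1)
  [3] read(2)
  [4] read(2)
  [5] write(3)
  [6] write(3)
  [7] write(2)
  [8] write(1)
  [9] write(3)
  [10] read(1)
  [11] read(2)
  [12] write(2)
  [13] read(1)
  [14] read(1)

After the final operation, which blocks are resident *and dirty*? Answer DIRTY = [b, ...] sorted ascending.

DIRTY = [2]

0: R B1 → L1 miss [-]
1: W B1 → L1 hit [D]
2: R B1 → L1 hit [D]
3: R B2 → L0 miss [-]
4: R B2 → L0 hit [-]
5: W B3 → L1 miss wb→B1 [D]
6: W B3 → L1 hit [D]
7: W B2 → L0 hit [D]
8: W B1 → L1 miss wb→B3 [D]
9: W B3 → L1 miss wb→B1 [D]
10: R B1 → L1 miss wb→B3 [-]
11: R B2 → L0 hit [D]
12: W B2 → L0 hit [D]
13: R B1 → L1 hit [-]
14: R B1 → L1 hit [-]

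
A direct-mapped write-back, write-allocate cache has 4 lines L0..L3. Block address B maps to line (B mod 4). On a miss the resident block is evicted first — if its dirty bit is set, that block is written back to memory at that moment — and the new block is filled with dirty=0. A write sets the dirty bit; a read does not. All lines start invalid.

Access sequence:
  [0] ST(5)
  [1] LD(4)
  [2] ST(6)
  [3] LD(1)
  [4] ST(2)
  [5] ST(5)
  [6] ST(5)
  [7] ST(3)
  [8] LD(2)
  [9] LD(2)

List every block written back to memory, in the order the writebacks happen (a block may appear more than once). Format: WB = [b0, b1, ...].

WB = [5, 6]

0: W B5 → L1 miss [D]
1: R B4 → L0 miss [-]
2: W B6 → L2 miss [D]
3: R B1 → L1 miss wb→B5 [-]
4: W B2 → L2 miss wb→B6 [D]
5: W B5 → L1 miss [D]
6: W B5 → L1 hit [D]
7: W B3 → L3 miss [D]
8: R B2 → L2 hit [D]
9: R B2 → L2 hit [D]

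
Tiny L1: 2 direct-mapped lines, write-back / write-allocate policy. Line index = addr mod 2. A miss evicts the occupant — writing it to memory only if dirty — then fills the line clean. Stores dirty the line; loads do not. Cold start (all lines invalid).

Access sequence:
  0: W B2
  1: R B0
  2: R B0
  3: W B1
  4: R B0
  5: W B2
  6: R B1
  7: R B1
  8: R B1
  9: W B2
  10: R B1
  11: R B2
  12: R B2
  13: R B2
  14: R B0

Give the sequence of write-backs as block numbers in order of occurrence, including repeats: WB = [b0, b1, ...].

0: W B2 -> L0 miss  d=D]
1: R B0 -> L0 miss wb->B2  d=-]
2: R B0 -> L0 hit  d=-]
3: W B1 -> L1 miss  d=D]
4: R B0 -> L0 hit  d=-]
5: W B2 -> L0 miss  d=D]
6: R B1 -> L1 hit  d=D]
7: R B1 -> L1 hit  d=D]
8: R B1 -> L1 hit  d=D]
9: W B2 -> L0 hit  d=D]
10: R B1 -> L1 hit  d=D]
11: R B2 -> L0 hit  d=D]
12: R B2 -> L0 hit  d=D]
13: R B2 -> L0 hit  d=D]
14: R B0 -> L0 miss wb->B2  d=-]

WB = [2, 2]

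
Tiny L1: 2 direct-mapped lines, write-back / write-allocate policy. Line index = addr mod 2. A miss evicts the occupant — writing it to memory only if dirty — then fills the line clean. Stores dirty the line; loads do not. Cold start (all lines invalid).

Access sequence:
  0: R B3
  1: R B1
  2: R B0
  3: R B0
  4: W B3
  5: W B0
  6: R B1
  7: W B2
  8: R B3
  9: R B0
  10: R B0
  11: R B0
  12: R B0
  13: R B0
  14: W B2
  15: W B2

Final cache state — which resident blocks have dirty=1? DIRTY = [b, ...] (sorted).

0: R B3 → L1 miss [-]
1: R B1 → L1 miss [-]
2: R B0 → L0 miss [-]
3: R B0 → L0 hit [-]
4: W B3 → L1 miss [D]
5: W B0 → L0 hit [D]
6: R B1 → L1 miss wb→B3 [-]
7: W B2 → L0 miss wb→B0 [D]
8: R B3 → L1 miss [-]
9: R B0 → L0 miss wb→B2 [-]
10: R B0 → L0 hit [-]
11: R B0 → L0 hit [-]
12: R B0 → L0 hit [-]
13: R B0 → L0 hit [-]
14: W B2 → L0 miss [D]
15: W B2 → L0 hit [D]

DIRTY = [2]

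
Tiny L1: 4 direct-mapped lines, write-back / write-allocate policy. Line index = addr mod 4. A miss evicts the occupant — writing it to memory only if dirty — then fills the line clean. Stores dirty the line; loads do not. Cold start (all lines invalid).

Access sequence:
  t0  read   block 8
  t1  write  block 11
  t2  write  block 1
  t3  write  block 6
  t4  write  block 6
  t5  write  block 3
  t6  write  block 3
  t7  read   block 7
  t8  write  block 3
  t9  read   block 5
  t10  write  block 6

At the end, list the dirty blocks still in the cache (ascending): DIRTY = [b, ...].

0: R B8 -> L0 miss  d=-]
1: W B11 -> L3 miss  d=D]
2: W B1 -> L1 miss  d=D]
3: W B6 -> L2 miss  d=D]
4: W B6 -> L2 hit  d=D]
5: W B3 -> L3 miss wb->B11  d=D]
6: W B3 -> L3 hit  d=D]
7: R B7 -> L3 miss wb->B3  d=-]
8: W B3 -> L3 miss  d=D]
9: R B5 -> L1 miss wb->B1  d=-]
10: W B6 -> L2 hit  d=D]

DIRTY = [3, 6]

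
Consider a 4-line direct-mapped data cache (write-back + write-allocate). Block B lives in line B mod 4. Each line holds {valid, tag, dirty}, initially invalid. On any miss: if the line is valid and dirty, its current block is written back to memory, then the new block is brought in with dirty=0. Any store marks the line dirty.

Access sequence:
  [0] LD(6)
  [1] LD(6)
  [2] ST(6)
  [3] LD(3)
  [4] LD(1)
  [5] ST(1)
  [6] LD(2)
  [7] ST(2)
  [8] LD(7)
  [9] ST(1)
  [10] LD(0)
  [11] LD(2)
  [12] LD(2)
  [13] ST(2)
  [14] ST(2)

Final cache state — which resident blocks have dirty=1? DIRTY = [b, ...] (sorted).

DIRTY = [1, 2]

  0 | R B6 → L2 miss [-]
  1 | R B6 → L2 hit [-]
  2 | W B6 → L2 hit [D]
  3 | R B3 → L3 miss [-]
  4 | R B1 → L1 miss [-]
  5 | W B1 → L1 hit [D]
  6 | R B2 → L2 miss wb→B6 [-]
  7 | W B2 → L2 hit [D]
  8 | R B7 → L3 miss [-]
  9 | W B1 → L1 hit [D]
  10 | R B0 → L0 miss [-]
  11 | R B2 → L2 hit [D]
  12 | R B2 → L2 hit [D]
  13 | W B2 → L2 hit [D]
  14 | W B2 → L2 hit [D]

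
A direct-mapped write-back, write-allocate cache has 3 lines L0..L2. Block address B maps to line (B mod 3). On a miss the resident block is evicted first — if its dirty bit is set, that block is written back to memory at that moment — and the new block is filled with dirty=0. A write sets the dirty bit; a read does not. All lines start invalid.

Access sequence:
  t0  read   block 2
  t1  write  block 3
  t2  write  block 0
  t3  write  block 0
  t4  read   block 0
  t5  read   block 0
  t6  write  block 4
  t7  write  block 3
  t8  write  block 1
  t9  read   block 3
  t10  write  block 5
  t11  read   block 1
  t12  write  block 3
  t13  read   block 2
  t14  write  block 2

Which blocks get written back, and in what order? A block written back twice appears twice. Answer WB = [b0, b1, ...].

WB = [3, 0, 4, 5]

  0 | R B2 → L2 miss [-]
  1 | W B3 → L0 miss [D]
  2 | W B0 → L0 miss wb→B3 [D]
  3 | W B0 → L0 hit [D]
  4 | R B0 → L0 hit [D]
  5 | R B0 → L0 hit [D]
  6 | W B4 → L1 miss [D]
  7 | W B3 → L0 miss wb→B0 [D]
  8 | W B1 → L1 miss wb→B4 [D]
  9 | R B3 → L0 hit [D]
  10 | W B5 → L2 miss [D]
  11 | R B1 → L1 hit [D]
  12 | W B3 → L0 hit [D]
  13 | R B2 → L2 miss wb→B5 [-]
  14 | W B2 → L2 hit [D]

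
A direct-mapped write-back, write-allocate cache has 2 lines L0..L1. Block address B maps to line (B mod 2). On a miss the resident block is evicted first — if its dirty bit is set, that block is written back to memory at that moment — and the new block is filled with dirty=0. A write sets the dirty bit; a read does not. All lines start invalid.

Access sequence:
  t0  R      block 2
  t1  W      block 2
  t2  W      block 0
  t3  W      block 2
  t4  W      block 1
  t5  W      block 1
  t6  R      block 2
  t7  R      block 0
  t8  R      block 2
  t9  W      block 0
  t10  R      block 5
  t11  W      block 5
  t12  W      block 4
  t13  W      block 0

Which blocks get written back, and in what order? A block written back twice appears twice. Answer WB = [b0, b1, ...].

WB = [2, 0, 2, 1, 0, 4]

  0 | R B2 → L0 miss [-]
  1 | W B2 → L0 hit [D]
  2 | W B0 → L0 miss wb→B2 [D]
  3 | W B2 → L0 miss wb→B0 [D]
  4 | W B1 → L1 miss [D]
  5 | W B1 → L1 hit [D]
  6 | R B2 → L0 hit [D]
  7 | R B0 → L0 miss wb→B2 [-]
  8 | R B2 → L0 miss [-]
  9 | W B0 → L0 miss [D]
  10 | R B5 → L1 miss wb→B1 [-]
  11 | W B5 → L1 hit [D]
  12 | W B4 → L0 miss wb→B0 [D]
  13 | W B0 → L0 miss wb→B4 [D]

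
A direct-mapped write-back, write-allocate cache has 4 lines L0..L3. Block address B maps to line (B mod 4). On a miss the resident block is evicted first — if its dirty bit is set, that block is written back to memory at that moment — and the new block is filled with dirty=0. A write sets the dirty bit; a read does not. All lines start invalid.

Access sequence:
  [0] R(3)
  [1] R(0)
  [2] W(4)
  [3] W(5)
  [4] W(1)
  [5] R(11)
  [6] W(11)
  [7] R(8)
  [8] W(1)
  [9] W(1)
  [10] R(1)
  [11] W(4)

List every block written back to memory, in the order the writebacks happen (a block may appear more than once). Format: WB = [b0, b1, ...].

  0 | R B3 → L3 miss [-]
  1 | R B0 → L0 miss [-]
  2 | W B4 → L0 miss [D]
  3 | W B5 → L1 miss [D]
  4 | W B1 → L1 miss wb→B5 [D]
  5 | R B11 → L3 miss [-]
  6 | W B11 → L3 hit [D]
  7 | R B8 → L0 miss wb→B4 [-]
  8 | W B1 → L1 hit [D]
  9 | W B1 → L1 hit [D]
  10 | R B1 → L1 hit [D]
  11 | W B4 → L0 miss [D]

WB = [5, 4]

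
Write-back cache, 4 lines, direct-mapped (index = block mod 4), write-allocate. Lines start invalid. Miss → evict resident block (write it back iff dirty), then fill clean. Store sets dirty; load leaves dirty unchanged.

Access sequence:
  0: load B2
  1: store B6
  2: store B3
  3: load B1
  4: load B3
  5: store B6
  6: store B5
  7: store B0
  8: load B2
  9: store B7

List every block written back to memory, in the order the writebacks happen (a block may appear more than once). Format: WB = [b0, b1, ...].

WB = [6, 3]

0: R B2 -> L2 miss  d=-]
1: W B6 -> L2 miss  d=D]
2: W B3 -> L3 miss  d=D]
3: R B1 -> L1 miss  d=-]
4: R B3 -> L3 hit  d=D]
5: W B6 -> L2 hit  d=D]
6: W B5 -> L1 miss  d=D]
7: W B0 -> L0 miss  d=D]
8: R B2 -> L2 miss wb->B6  d=-]
9: W B7 -> L3 miss wb->B3  d=D]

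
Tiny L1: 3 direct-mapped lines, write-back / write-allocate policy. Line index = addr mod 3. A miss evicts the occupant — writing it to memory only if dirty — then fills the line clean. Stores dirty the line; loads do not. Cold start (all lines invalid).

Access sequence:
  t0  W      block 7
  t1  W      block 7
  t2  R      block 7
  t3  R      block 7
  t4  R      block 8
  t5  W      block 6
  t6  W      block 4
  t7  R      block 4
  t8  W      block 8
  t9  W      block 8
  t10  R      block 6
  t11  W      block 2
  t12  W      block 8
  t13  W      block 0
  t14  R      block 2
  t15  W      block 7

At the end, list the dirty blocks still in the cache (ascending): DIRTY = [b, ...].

  0 | W B7 → L1 miss [D]
  1 | W B7 → L1 hit [D]
  2 | R B7 → L1 hit [D]
  3 | R B7 → L1 hit [D]
  4 | R B8 → L2 miss [-]
  5 | W B6 → L0 miss [D]
  6 | W B4 → L1 miss wb→B7 [D]
  7 | R B4 → L1 hit [D]
  8 | W B8 → L2 hit [D]
  9 | W B8 → L2 hit [D]
  10 | R B6 → L0 hit [D]
  11 | W B2 → L2 miss wb→B8 [D]
  12 | W B8 → L2 miss wb→B2 [D]
  13 | W B0 → L0 miss wb→B6 [D]
  14 | R B2 → L2 miss wb→B8 [-]
  15 | W B7 → L1 miss wb→B4 [D]

DIRTY = [0, 7]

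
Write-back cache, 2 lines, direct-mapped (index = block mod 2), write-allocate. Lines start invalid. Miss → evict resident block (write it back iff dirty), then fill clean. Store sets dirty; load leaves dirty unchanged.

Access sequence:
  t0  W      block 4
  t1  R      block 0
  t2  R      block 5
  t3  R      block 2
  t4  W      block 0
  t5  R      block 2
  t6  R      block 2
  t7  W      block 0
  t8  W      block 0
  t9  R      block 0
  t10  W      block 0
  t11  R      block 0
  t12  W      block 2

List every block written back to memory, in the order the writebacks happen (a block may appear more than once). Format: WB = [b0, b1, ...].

  0 | W B4 → L0 miss [D]
  1 | R B0 → L0 miss wb→B4 [-]
  2 | R B5 → L1 miss [-]
  3 | R B2 → L0 miss [-]
  4 | W B0 → L0 miss [D]
  5 | R B2 → L0 miss wb→B0 [-]
  6 | R B2 → L0 hit [-]
  7 | W B0 → L0 miss [D]
  8 | W B0 → L0 hit [D]
  9 | R B0 → L0 hit [D]
  10 | W B0 → L0 hit [D]
  11 | R B0 → L0 hit [D]
  12 | W B2 → L0 miss wb→B0 [D]

WB = [4, 0, 0]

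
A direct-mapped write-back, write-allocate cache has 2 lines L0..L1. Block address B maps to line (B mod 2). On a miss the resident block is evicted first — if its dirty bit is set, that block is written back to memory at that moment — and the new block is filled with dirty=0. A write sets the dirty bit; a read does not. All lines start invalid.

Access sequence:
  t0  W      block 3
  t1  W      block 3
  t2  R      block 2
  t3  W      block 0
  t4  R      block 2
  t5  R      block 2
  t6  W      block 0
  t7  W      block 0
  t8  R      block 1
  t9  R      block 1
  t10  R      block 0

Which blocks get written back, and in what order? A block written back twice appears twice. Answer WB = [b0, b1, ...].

WB = [0, 3]

0: W B3 -> L1 miss  d=D]
1: W B3 -> L1 hit  d=D]
2: R B2 -> L0 miss  d=-]
3: W B0 -> L0 miss  d=D]
4: R B2 -> L0 miss wb->B0  d=-]
5: R B2 -> L0 hit  d=-]
6: W B0 -> L0 miss  d=D]
7: W B0 -> L0 hit  d=D]
8: R B1 -> L1 miss wb->B3  d=-]
9: R B1 -> L1 hit  d=-]
10: R B0 -> L0 hit  d=D]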